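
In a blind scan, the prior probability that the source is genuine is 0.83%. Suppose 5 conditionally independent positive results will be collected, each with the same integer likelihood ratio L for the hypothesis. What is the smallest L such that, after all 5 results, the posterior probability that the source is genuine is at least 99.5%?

8

Prior odds = 0.0083/0.9917 = 83/9917.
Target odds = 0.995/0.005 = 199.
Need L⁵ ≥ 199 ÷ (83/9917) = 1973483/83.
7⁵ = 16807 < 1973483/83 ≤ 32768 = 8⁵, so L = 8.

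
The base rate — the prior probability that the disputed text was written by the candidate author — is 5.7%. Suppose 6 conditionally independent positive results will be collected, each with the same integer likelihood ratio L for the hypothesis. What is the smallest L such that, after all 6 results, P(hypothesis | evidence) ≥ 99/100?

Prior odds = 0.057/0.943 = 57/943.
Target odds = 0.99/0.01 = 99.
Need L⁶ ≥ 99 ÷ (57/943) = 31119/19.
3⁶ = 729 < 31119/19 ≤ 4096 = 4⁶, so L = 4.

4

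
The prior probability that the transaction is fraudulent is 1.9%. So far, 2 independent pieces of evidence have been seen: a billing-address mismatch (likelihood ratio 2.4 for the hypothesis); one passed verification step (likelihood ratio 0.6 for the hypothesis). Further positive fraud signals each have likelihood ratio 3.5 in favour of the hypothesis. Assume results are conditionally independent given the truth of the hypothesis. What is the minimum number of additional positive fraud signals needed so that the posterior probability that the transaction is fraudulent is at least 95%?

Prior odds = 0.019/0.981 = 19/981.
Combined Bayes factor of the evidence already in hand = 2.4 × 0.6 = 1.44.
Odds after that evidence = (19/981) × 1.44 = 76/2725.
Target odds = 0.95/0.05 = 19.
Need 3.5ⁿ ≥ 19 ÷ (76/2725) = 681.25.
3.5⁵ = 525.21875 falls short of 681.25 but 3.5⁶ = 1838.265625 reaches it, so n = 6.

6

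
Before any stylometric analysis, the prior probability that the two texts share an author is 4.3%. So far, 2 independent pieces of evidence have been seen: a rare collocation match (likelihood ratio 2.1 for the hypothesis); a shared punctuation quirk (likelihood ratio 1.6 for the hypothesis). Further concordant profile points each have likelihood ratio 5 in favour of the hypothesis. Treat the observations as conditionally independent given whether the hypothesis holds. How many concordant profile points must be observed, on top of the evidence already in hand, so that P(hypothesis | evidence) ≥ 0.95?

Prior odds = 0.043/0.957 = 43/957.
Combined Bayes factor of the evidence already in hand = 2.1 × 1.6 = 3.36.
Odds after that evidence = (43/957) × 3.36 = 1204/7975.
Target odds = 0.95/0.05 = 19.
Need 5ⁿ ≥ 19 ÷ (1204/7975) = 151525/1204.
5³ = 125 falls short of 151525/1204 but 5⁴ = 625 reaches it, so n = 4.

4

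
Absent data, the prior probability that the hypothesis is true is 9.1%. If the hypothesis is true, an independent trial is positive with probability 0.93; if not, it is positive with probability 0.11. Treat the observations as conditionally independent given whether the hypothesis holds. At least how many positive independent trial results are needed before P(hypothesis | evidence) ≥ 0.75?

Prior odds = 0.091/0.909 = 91/909.
Likelihood ratio of a positive = 0.93/0.11 = 93/11.
Target odds: 0.75 ÷ 0.25 = 3.
Require (93/11)ⁿ ≥ 3 ÷ (91/909) = 2727/91.
(93/11)¹ = 93/11 falls short of 2727/91 but (93/11)² = 8649/121 reaches it, so n = 2.

2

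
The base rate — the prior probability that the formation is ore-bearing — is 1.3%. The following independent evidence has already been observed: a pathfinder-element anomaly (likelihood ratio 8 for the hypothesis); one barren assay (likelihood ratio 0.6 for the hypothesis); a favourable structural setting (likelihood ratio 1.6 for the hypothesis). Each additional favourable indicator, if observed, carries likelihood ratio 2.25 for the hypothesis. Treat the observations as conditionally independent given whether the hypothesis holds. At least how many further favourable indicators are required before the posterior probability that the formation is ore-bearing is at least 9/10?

Prior odds = 0.013/0.987 = 13/987.
Combined Bayes factor of the evidence already in hand = 8 × 0.6 × 1.6 = 7.68.
Odds after that evidence = (13/987) × 7.68 = 832/8225.
Target odds = 0.9/0.1 = 9.
Need 2.25ⁿ ≥ 9 ÷ (832/8225) = 74025/832.
2.25⁵ = 59049/1024 falls short of 74025/832 but 2.25⁶ = 531441/4096 reaches it, so n = 6.

6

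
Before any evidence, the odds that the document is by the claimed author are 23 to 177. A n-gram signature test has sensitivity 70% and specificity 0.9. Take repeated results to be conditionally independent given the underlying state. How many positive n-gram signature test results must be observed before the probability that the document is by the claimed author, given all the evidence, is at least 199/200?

4

Prior odds = 23/177.
False-positive rate = 1 − 0.9 = 0.1; likelihood ratio of a positive = 0.7/0.1 = 7.
Target posterior odds = 0.995/0.005 = 199.
Need (23/177) × 7ⁿ ≥ 199, i.e. 7ⁿ ≥ 35223/23.
7³ = 343 falls short of 35223/23 but 7⁴ = 2401 reaches it, so n = 4.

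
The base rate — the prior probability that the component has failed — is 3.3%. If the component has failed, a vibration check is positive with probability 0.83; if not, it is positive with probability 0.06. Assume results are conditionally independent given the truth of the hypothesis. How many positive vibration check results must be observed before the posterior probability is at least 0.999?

Prior odds: 0.033 ÷ 0.967 = 33/967.
Likelihood ratio of a positive = 0.83/0.06 = 83/6.
Target posterior odds = 0.999/0.001 = 999.
Require (83/6)ⁿ ≥ 999 ÷ (33/967) = 322011/11.
(83/6)³ = 571787/216 falls short of 322011/11 but (83/6)⁴ = 47458321/1296 reaches it, so n = 4.

4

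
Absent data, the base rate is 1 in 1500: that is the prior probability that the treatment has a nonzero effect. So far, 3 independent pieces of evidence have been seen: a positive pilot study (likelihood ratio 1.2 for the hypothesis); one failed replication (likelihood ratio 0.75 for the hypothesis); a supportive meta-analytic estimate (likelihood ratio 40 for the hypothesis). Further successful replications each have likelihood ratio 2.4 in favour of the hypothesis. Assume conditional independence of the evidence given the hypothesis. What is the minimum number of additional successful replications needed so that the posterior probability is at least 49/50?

9

Prior odds = (1/1500)/(1499/1500) = 1/1499.
Combined Bayes factor of the evidence already in hand = 1.2 × 0.75 × 40 = 36.
Odds after that evidence = (1/1499) × 36 = 36/1499.
Target odds = 0.98/0.02 = 49.
Need 2.4ⁿ ≥ 49 ÷ (36/1499) = 73451/36.
2.4⁸ = 429981696/390625 falls short of 73451/36 but 2.4⁹ ≈2641.81 reaches it, so n = 9.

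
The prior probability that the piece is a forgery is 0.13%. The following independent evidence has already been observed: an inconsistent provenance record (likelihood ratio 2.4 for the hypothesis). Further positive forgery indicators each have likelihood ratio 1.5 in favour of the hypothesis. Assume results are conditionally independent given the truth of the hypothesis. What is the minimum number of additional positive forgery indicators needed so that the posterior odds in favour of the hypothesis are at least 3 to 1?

Prior odds = 0.0013/0.9987 = 13/9987.
Bayes factor of the evidence already in hand = 2.4.
Odds after that evidence = (13/9987) × 2.4 = 52/16645.
Target odds = 3.
Need 1.5ⁿ ≥ 3 ÷ (52/16645) = 49935/52.
1.5¹⁶ = 43046721/65536 falls short of 49935/52 but 1.5¹⁷ = 129140163/131072 reaches it, so n = 17.

17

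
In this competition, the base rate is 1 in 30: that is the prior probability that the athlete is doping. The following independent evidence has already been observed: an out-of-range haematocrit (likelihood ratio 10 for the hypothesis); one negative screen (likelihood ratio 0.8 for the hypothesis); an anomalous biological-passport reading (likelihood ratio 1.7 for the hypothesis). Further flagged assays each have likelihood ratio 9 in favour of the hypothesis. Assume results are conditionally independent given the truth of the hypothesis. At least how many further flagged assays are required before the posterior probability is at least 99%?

Prior odds = (1/30)/(29/30) = 1/29.
Combined Bayes factor of the evidence already in hand = 10 × 0.8 × 1.7 = 13.6.
Odds after that evidence = (1/29) × 13.6 = 68/145.
Target odds = 0.99/0.01 = 99.
Need 9ⁿ ≥ 99 ÷ (68/145) = 14355/68.
9² = 81 falls short of 14355/68 but 9³ = 729 reaches it, so n = 3.

3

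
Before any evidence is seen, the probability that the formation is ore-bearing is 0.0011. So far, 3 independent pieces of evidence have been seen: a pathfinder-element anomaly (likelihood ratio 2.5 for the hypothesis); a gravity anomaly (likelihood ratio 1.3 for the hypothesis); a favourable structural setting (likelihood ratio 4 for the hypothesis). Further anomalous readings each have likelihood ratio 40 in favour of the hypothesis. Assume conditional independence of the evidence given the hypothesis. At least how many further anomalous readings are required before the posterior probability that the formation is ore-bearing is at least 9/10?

2

Prior odds = 0.0011/0.9989 = 11/9989.
Combined Bayes factor of the evidence already in hand = 2.5 × 1.3 × 4 = 13.
Odds after that evidence = (11/9989) × 13 = 143/9989.
Target odds = 0.9/0.1 = 9.
Need 40ⁿ ≥ 9 ÷ (143/9989) = 89901/143.
40¹ = 40 falls short of 89901/143 but 40² = 1600 reaches it, so n = 2.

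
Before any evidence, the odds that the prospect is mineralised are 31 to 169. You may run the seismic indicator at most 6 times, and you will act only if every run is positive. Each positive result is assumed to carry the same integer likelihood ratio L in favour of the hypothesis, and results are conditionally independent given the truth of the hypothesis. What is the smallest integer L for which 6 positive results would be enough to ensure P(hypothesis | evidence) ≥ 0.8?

Prior odds = 31/169.
Target odds = 0.8/0.2 = 4.
Need L⁶ ≥ 4 ÷ (31/169) = 676/31.
1⁶ = 1 < 676/31 ≤ 64 = 2⁶, so L = 2.

2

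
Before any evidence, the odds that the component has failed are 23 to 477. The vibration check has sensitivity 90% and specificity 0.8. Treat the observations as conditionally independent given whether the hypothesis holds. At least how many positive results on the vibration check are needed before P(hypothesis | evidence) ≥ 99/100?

Prior odds = 23/477.
False-positive rate = 1 − 0.8 = 0.2; likelihood ratio of a positive = 0.9/0.2 = 4.5.
Target posterior odds = 0.99/0.01 = 99.
Require 4.5ⁿ ≥ 99 ÷ (23/477) = 47223/23.
4.5⁵ = 1845.28125 falls short of 47223/23 but 4.5⁶ = 8303.765625 reaches it, so n = 6.

6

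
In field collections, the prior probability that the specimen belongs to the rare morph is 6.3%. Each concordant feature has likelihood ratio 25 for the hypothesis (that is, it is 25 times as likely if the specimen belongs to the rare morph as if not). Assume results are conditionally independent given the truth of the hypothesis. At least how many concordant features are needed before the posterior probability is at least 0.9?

2

Prior odds: 0.063 ÷ 0.937 = 63/937.
Likelihood ratio per concordant feature = 25.
Target posterior odds = 0.9/0.1 = 9.
Require 25ⁿ ≥ 9 ÷ (63/937) = 937/7.
25¹ = 25 falls short of 937/7 but 25² = 625 reaches it, so n = 2.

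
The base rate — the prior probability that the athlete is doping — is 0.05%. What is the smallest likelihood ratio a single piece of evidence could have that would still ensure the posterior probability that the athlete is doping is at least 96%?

47976

Prior odds = 0.0005/0.9995 = 1/1999.
Target odds = 0.96/0.04 = 24.
Required Bayes factor = 24 ÷ (1/1999) = 47976.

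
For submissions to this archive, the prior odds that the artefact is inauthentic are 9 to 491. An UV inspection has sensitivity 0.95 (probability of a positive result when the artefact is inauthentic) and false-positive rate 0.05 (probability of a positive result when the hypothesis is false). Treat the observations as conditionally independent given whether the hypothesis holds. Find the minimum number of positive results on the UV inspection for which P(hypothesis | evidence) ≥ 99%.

3

Prior odds = 9/491.
Likelihood ratio of a positive result = 0.95/0.05 = 19.
Target posterior odds = 0.99/0.01 = 99.
Need (9/491) × 19ⁿ ≥ 99, i.e. 19ⁿ ≥ 5401.
19² = 361 falls short of 5401 but 19³ = 6859 reaches it, so n = 3.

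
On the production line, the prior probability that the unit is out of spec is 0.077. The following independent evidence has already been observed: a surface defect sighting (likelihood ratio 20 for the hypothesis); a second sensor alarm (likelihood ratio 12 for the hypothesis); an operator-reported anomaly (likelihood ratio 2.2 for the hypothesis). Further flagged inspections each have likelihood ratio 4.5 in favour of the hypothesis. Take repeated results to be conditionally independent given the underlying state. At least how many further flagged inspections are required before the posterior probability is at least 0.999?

Prior odds = 0.077/0.923 = 77/923.
Combined Bayes factor of the evidence already in hand = 20 × 12 × 2.2 = 528.
Odds after that evidence = (77/923) × 528 = 40656/923.
Target odds = 0.999/0.001 = 999.
Need 4.5ⁿ ≥ 999 ÷ (40656/923) = 307359/13552.
4.5² = 20.25 falls short of 307359/13552 but 4.5³ = 91.125 reaches it, so n = 3.

3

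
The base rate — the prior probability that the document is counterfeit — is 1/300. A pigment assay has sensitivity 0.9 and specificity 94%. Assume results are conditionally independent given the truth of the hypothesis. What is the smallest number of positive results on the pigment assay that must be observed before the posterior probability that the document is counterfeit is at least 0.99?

Prior odds: (1/300) ÷ (299/300) = 1/299.
False-positive rate = 1 − 0.94 = 0.06; likelihood ratio of a positive = 0.9/0.06 = 15.
Target odds: 0.99 ÷ 0.01 = 99.
Need (1/299) × 15ⁿ ≥ 99, i.e. 15ⁿ ≥ 29601.
15³ = 3375 falls short of 29601 but 15⁴ = 50625 reaches it, so n = 4.

4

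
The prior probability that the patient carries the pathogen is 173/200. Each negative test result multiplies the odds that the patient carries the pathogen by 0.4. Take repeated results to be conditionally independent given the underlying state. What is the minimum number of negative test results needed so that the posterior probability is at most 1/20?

6

Prior odds: 0.865 ÷ 0.135 = 173/27.
Likelihood ratio per negative test result = 0.4.
Target odds: 0.05 ÷ 0.95 = 1/19.
Need (173/27) × 0.4ⁿ ≤ 1/19, i.e. 0.4ⁿ ≤ 27/3287.
0.4⁵ = 0.01024 is still above 27/3287 but 0.4⁶ = 64/15625 is at or below it, so n = 6.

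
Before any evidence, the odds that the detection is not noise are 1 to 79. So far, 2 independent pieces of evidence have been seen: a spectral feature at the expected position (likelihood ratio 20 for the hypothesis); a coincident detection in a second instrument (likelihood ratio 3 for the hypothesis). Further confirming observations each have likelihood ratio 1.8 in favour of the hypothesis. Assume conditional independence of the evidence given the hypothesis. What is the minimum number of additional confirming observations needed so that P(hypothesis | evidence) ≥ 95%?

6

Prior odds = 1/79.
Combined Bayes factor of the evidence already in hand = 20 × 3 = 60.
Odds after that evidence = (1/79) × 60 = 60/79.
Target odds = 0.95/0.05 = 19.
Need 1.8ⁿ ≥ 19 ÷ (60/79) = 1501/60.
1.8⁵ = 18.89568 falls short of 1501/60 but 1.8⁶ = 531441/15625 reaches it, so n = 6.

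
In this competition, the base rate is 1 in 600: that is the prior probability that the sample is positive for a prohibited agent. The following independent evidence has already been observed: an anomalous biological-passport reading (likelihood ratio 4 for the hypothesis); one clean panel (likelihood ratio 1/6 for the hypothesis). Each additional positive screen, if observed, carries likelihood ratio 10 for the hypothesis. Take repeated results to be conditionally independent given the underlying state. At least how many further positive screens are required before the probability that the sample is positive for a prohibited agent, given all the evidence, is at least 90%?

4

Prior odds = (1/600)/(599/600) = 1/599.
Combined Bayes factor of the evidence already in hand = 4 × (1/6) = 2/3.
Odds after that evidence = (1/599) × 2/3 = 2/1797.
Target odds = 0.9/0.1 = 9.
Need 10ⁿ ≥ 9 ÷ (2/1797) = 8086.5.
10³ = 1000 falls short of 8086.5 but 10⁴ = 10000 reaches it, so n = 4.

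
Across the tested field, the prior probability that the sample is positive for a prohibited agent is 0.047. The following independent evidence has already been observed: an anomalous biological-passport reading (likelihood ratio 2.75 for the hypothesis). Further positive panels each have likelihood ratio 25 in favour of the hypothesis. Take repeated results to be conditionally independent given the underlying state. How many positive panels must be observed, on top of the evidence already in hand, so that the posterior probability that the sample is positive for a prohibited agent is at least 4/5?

Prior odds = 0.047/0.953 = 47/953.
Bayes factor of the evidence already in hand = 2.75.
Odds after that evidence = (47/953) × 2.75 = 517/3812.
Target odds = 0.8/0.2 = 4.
Need 25ⁿ ≥ 4 ÷ (517/3812) = 15248/517.
25¹ = 25 falls short of 15248/517 but 25² = 625 reaches it, so n = 2.

2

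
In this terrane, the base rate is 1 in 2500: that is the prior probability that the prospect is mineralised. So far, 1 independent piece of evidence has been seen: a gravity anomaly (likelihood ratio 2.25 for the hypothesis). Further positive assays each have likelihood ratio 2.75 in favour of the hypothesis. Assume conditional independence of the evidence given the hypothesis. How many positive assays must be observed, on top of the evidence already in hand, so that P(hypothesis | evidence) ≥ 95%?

Prior odds = 0.0004/0.9996 = 1/2499.
Bayes factor of the evidence already in hand = 2.25.
Odds after that evidence = (1/2499) × 2.25 = 3/3332.
Target odds = 0.95/0.05 = 19.
Need 2.75ⁿ ≥ 19 ÷ (3/3332) = 63308/3.
2.75⁹ ≈8994.86 falls short of 63308/3 but 2.75¹⁰ ≈24735.9 reaches it, so n = 10.

10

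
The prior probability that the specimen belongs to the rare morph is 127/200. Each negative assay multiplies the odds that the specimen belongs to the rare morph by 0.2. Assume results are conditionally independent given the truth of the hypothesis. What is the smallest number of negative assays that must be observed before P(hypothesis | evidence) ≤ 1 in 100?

Prior odds = 0.635/0.365 = 127/73.
Likelihood ratio per negative assay = 0.2.
Target odds: 0.01 ÷ 0.99 = 1/99.
Require 0.2ⁿ ≤ 1/99 ÷ (127/73) = 73/12573.
0.2³ = 0.008 is still above 73/12573 but 0.2⁴ = 0.0016 is at or below it, so n = 4.

4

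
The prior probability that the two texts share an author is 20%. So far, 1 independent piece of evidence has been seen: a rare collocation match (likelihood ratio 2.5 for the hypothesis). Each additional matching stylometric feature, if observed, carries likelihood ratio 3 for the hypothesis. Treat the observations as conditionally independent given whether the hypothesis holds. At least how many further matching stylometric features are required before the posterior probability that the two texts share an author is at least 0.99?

5

Prior odds = 0.2/0.8 = 0.25.
Bayes factor of the evidence already in hand = 2.5.
Odds after that evidence = 0.25 × 2.5 = 0.625.
Target odds = 0.99/0.01 = 99.
Need 3ⁿ ≥ 99 ÷ 0.625 = 158.4.
3⁴ = 81 falls short of 158.4 but 3⁵ = 243 reaches it, so n = 5.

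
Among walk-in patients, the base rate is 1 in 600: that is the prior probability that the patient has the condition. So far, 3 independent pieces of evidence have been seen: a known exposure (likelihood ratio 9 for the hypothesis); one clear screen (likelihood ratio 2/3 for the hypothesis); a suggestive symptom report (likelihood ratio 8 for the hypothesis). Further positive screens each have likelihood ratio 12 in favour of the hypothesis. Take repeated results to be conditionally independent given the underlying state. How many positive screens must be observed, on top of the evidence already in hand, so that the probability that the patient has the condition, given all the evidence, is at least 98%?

Prior odds = (1/600)/(599/600) = 1/599.
Combined Bayes factor of the evidence already in hand = 9 × (2/3) × 8 = 48.
Odds after that evidence = (1/599) × 48 = 48/599.
Target odds = 0.98/0.02 = 49.
Need 12ⁿ ≥ 49 ÷ (48/599) = 29351/48.
12² = 144 falls short of 29351/48 but 12³ = 1728 reaches it, so n = 3.

3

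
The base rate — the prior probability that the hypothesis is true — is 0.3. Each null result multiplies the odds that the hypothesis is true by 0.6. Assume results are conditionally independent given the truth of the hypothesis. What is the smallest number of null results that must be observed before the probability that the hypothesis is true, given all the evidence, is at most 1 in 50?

Prior odds = 0.3/0.7 = 3/7.
Likelihood ratio per null result = 0.6.
Target odds: 0.02 ÷ 0.98 = 1/49.
Require 0.6ⁿ ≤ 1/49 ÷ (3/7) = 1/21.
0.6⁵ = 0.07776 is still above 1/21 but 0.6⁶ = 729/15625 is at or below it, so n = 6.

6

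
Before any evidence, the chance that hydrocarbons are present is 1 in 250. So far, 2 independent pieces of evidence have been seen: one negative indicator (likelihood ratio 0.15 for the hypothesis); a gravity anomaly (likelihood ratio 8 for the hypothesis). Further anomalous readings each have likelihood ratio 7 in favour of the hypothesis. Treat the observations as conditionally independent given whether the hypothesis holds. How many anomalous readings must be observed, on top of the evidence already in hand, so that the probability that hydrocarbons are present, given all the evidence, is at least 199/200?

Prior odds = 0.004/0.996 = 1/249.
Combined Bayes factor of the evidence already in hand = 0.15 × 8 = 1.2.
Odds after that evidence = (1/249) × 1.2 = 2/415.
Target odds = 0.995/0.005 = 199.
Need 7ⁿ ≥ 199 ÷ (2/415) = 41292.5.
7⁵ = 16807 falls short of 41292.5 but 7⁶ = 117649 reaches it, so n = 6.

6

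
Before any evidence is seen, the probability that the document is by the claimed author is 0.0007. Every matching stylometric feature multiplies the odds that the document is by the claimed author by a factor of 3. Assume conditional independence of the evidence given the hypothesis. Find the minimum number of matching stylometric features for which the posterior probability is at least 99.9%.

Prior odds: 0.0007 ÷ 0.9993 = 7/9993.
Likelihood ratio per matching stylometric feature = 3.
Target odds: 0.999 ÷ 0.001 = 999.
Require 3ⁿ ≥ 999 ÷ (7/9993) = 9983007/7.
3¹² = 531441 falls short of 9983007/7 but 3¹³ = 1594323 reaches it, so n = 13.

13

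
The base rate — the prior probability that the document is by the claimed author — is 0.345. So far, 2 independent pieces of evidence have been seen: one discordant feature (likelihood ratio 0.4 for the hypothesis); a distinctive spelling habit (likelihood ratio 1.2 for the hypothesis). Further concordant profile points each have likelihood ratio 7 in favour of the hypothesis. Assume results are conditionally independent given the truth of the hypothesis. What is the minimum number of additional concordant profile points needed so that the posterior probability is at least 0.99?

Prior odds = 0.345/0.655 = 69/131.
Combined Bayes factor of the evidence already in hand = 0.4 × 1.2 = 0.48.
Odds after that evidence = (69/131) × 0.48 = 828/3275.
Target odds = 0.99/0.01 = 99.
Need 7ⁿ ≥ 99 ÷ (828/3275) = 36025/92.
7³ = 343 falls short of 36025/92 but 7⁴ = 2401 reaches it, so n = 4.

4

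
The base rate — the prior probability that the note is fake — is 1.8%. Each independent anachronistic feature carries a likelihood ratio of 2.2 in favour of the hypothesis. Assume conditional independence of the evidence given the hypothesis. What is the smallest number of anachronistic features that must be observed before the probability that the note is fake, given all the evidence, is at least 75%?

Prior odds: 0.018 ÷ 0.982 = 9/491.
Likelihood ratio per anachronistic feature = 2.2.
Target posterior odds = 0.75/0.25 = 3.
Require 2.2ⁿ ≥ 3 ÷ (9/491) = 491/3.
2.2⁶ = 1771561/15625 falls short of 491/3 but 2.2⁷ = 19487171/78125 reaches it, so n = 7.

7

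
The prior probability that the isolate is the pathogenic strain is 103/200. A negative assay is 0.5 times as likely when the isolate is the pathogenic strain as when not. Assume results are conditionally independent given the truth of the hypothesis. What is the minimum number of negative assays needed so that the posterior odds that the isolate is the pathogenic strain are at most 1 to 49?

Prior odds = 0.515/0.485 = 103/97.
Likelihood ratio per negative assay = 0.5.
Target odds = 1/49.
Need (103/97) × 0.5ⁿ ≤ 1/49, i.e. 0.5ⁿ ≤ 97/5047.
0.5⁵ = 0.03125 is still above 97/5047 but 0.5⁶ = 0.015625 is at or below it, so n = 6.

6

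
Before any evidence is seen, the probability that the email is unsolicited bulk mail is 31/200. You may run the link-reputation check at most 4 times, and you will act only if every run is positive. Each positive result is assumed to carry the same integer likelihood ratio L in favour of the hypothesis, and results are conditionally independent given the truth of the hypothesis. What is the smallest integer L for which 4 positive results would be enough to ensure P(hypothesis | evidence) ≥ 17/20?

Prior odds = 0.155/0.845 = 31/169.
Target odds = 0.85/0.15 = 17/3.
Need L⁴ ≥ 17/3 ÷ (31/169) = 2873/93.
2⁴ = 16 < 2873/93 ≤ 81 = 3⁴, so L = 3.

3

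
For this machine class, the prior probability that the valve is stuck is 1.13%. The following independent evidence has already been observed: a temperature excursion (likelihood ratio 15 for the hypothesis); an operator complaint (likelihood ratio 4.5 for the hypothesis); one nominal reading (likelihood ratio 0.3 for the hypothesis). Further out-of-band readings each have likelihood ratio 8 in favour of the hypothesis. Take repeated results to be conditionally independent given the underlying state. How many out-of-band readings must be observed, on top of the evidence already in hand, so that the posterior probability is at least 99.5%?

4

Prior odds = 0.0113/0.9887 = 113/9887.
Combined Bayes factor of the evidence already in hand = 15 × 4.5 × 0.3 = 20.25.
Odds after that evidence = (113/9887) × 20.25 = 9153/39548.
Target odds = 0.995/0.005 = 199.
Need 8ⁿ ≥ 199 ÷ (9153/39548) = 7870052/9153.
8³ = 512 falls short of 7870052/9153 but 8⁴ = 4096 reaches it, so n = 4.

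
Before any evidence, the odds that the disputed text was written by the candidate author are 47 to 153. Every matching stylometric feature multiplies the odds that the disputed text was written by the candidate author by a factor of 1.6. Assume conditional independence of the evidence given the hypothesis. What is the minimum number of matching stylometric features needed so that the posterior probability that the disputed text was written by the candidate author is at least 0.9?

8

Prior odds = 47/153.
Likelihood ratio per matching stylometric feature = 1.6.
Target posterior odds = 0.9/0.1 = 9.
Require 1.6ⁿ ≥ 9 ÷ (47/153) = 1377/47.
1.6⁷ = 2097152/78125 falls short of 1377/47 but 1.6⁸ = 16777216/390625 reaches it, so n = 8.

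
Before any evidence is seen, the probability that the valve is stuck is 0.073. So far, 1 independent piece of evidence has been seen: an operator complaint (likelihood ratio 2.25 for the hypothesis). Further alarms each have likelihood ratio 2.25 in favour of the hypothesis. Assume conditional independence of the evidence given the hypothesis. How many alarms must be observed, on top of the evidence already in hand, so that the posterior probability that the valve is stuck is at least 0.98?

Prior odds = 0.073/0.927 = 73/927.
Bayes factor of the evidence already in hand = 2.25.
Odds after that evidence = (73/927) × 2.25 = 73/412.
Target odds = 0.98/0.02 = 49.
Need 2.25ⁿ ≥ 49 ÷ (73/412) = 20188/73.
2.25⁶ = 531441/4096 falls short of 20188/73 but 2.25⁷ = 4782969/16384 reaches it, so n = 7.

7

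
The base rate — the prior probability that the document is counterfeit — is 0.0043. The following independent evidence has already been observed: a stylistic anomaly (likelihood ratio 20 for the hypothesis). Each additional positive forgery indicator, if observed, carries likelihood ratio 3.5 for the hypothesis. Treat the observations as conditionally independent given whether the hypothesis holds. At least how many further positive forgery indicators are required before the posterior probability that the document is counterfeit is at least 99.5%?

7

Prior odds = 0.0043/0.9957 = 43/9957.
Bayes factor of the evidence already in hand = 20.
Odds after that evidence = (43/9957) × 20 = 860/9957.
Target odds = 0.995/0.005 = 199.
Need 3.5ⁿ ≥ 199 ÷ (860/9957) = 1981443/860.
3.5⁶ = 1838.265625 falls short of 1981443/860 but 3.5⁷ = 823543/128 reaches it, so n = 7.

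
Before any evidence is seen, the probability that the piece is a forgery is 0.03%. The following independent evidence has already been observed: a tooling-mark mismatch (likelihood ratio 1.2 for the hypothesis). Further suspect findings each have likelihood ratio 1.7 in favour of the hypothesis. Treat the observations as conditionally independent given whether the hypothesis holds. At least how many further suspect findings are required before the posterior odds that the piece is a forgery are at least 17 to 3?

Prior odds = 0.0003/0.9997 = 3/9997.
Bayes factor of the evidence already in hand = 1.2.
Odds after that evidence = (3/9997) × 1.2 = 18/49985.
Target odds = 17/3.
Need 1.7ⁿ ≥ 17/3 ÷ (18/49985) = 849745/54.
1.7¹⁸ ≈14063.1 falls short of 849745/54 but 1.7¹⁹ ≈23907.2 reaches it, so n = 19.

19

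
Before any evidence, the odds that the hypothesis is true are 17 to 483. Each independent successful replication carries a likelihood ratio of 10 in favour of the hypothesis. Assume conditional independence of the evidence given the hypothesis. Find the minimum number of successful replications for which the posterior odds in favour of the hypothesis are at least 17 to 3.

Prior odds = 17/483.
Likelihood ratio per successful replication = 10.
Target odds = 17/3.
Need (17/483) × 10ⁿ ≥ 17/3, i.e. 10ⁿ ≥ 161.
10² = 100 falls short of 161 but 10³ = 1000 reaches it, so n = 3.

3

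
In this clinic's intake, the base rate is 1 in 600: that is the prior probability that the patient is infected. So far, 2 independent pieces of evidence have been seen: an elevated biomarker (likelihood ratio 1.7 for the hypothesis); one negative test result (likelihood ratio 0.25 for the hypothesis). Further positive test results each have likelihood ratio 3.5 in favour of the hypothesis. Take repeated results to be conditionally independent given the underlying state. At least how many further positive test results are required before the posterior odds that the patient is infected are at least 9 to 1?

Prior odds = (1/600)/(599/600) = 1/599.
Combined Bayes factor of the evidence already in hand = 1.7 × 0.25 = 0.425.
Odds after that evidence = (1/599) × 0.425 = 17/23960.
Target odds = 9.
Need 3.5ⁿ ≥ 9 ÷ (17/23960) = 215640/17.
3.5⁷ = 823543/128 falls short of 215640/17 but 3.5⁸ = 5764801/256 reaches it, so n = 8.

8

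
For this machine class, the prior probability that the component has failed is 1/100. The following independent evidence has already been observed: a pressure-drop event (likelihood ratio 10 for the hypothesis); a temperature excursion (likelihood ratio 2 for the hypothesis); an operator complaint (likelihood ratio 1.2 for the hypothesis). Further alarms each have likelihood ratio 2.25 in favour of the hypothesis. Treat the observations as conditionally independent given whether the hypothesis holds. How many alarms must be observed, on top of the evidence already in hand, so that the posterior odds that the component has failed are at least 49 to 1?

Prior odds = 0.01/0.99 = 1/99.
Combined Bayes factor of the evidence already in hand = 10 × 2 × 1.2 = 24.
Odds after that evidence = (1/99) × 24 = 8/33.
Target odds = 49.
Need 2.25ⁿ ≥ 49 ÷ (8/33) = 202.125.
2.25⁶ = 531441/4096 falls short of 202.125 but 2.25⁷ = 4782969/16384 reaches it, so n = 7.

7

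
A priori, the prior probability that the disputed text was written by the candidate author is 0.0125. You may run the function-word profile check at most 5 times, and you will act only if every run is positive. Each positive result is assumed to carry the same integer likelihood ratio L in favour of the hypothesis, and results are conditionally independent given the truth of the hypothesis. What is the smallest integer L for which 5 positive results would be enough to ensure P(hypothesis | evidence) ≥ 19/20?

5

Prior odds = 0.0125/0.9875 = 1/79.
Target odds = 0.95/0.05 = 19.
Need L⁵ ≥ 19 ÷ (1/79) = 1501.
4⁵ = 1024 < 1501 ≤ 3125 = 5⁵, so L = 5.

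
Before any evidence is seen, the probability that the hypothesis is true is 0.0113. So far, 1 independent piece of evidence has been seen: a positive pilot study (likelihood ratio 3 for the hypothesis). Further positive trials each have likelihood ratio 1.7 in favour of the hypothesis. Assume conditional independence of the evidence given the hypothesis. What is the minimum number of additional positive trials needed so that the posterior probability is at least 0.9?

Prior odds = 0.0113/0.9887 = 113/9887.
Bayes factor of the evidence already in hand = 3.
Odds after that evidence = (113/9887) × 3 = 339/9887.
Target odds = 0.9/0.1 = 9.
Need 1.7ⁿ ≥ 9 ÷ (339/9887) = 29661/113.
1.7¹⁰ ≈201.599 falls short of 29661/113 but 1.7¹¹ ≈342.719 reaches it, so n = 11.

11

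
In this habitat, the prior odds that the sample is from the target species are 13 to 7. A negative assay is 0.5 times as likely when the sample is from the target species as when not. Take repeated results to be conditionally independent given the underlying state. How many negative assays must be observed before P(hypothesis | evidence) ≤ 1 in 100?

Prior odds = 13/7.
Likelihood ratio per negative assay = 0.5.
Target posterior odds = 0.01/0.99 = 1/99.
Need (13/7) × 0.5ⁿ ≤ 1/99, i.e. 0.5ⁿ ≤ 7/1287.
0.5⁷ = 0.0078125 is still above 7/1287 but 0.5⁸ = 0.00390625 is at or below it, so n = 8.

8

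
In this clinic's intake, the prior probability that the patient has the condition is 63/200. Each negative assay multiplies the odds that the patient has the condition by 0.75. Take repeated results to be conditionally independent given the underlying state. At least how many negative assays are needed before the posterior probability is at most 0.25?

Prior odds = 0.315/0.685 = 63/137.
Likelihood ratio per negative assay = 0.75.
Target odds: 0.25 ÷ 0.75 = 1/3.
Require 0.75ⁿ ≤ 1/3 ÷ (63/137) = 137/189.
0.75¹ = 0.75 is still above 137/189 but 0.75² = 0.5625 is at or below it, so n = 2.

2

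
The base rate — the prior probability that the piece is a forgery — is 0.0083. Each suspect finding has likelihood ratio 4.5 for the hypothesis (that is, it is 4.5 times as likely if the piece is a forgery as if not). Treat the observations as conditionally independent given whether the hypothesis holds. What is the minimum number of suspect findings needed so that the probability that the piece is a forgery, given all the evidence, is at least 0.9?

5

Prior odds: 0.0083 ÷ 0.9917 = 83/9917.
Likelihood ratio per suspect finding = 4.5.
Target odds: 0.9 ÷ 0.1 = 9.
Require 4.5ⁿ ≥ 9 ÷ (83/9917) = 89253/83.
4.5⁴ = 410.0625 falls short of 89253/83 but 4.5⁵ = 1845.28125 reaches it, so n = 5.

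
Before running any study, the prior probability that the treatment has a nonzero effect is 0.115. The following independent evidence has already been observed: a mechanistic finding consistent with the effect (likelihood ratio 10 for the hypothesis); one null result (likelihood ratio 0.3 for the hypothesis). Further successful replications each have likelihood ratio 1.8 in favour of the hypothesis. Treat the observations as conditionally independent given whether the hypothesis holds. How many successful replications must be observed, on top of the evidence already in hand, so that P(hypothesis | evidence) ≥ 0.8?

Prior odds = 0.115/0.885 = 23/177.
Combined Bayes factor of the evidence already in hand = 10 × 0.3 = 3.
Odds after that evidence = (23/177) × 3 = 23/59.
Target odds = 0.8/0.2 = 4.
Need 1.8ⁿ ≥ 4 ÷ (23/59) = 236/23.
1.8³ = 5.832 falls short of 236/23 but 1.8⁴ = 10.4976 reaches it, so n = 4.

4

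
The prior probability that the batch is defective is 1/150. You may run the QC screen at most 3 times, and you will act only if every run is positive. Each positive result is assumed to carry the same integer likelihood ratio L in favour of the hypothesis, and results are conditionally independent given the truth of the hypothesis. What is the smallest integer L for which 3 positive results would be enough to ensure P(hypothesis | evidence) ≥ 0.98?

Prior odds = (1/150)/(149/150) = 1/149.
Target odds = 0.98/0.02 = 49.
Need L³ ≥ 49 ÷ (1/149) = 7301.
19³ = 6859 < 7301 ≤ 8000 = 20³, so L = 20.

20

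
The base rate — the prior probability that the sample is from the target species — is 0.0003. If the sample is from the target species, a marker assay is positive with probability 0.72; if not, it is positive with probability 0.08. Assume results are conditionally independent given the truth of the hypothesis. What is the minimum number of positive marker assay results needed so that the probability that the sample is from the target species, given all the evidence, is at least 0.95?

6

Prior odds = 0.0003/0.9997 = 3/9997.
Likelihood ratio of a positive = 0.72/0.08 = 9.
Target odds: 0.95 ÷ 0.05 = 19.
Need (3/9997) × 9ⁿ ≥ 19, i.e. 9ⁿ ≥ 189943/3.
9⁵ = 59049 falls short of 189943/3 but 9⁶ = 531441 reaches it, so n = 6.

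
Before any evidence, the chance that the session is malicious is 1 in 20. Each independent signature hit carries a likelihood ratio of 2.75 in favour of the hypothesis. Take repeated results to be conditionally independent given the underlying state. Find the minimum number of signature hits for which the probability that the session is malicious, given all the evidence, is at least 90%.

Prior odds = 0.05/0.95 = 1/19.
Likelihood ratio per signature hit = 2.75.
Target posterior odds = 0.9/0.1 = 9.
Require 2.75ⁿ ≥ 9 ÷ (1/19) = 171.
2.75⁵ = 161051/1024 falls short of 171 but 2.75⁶ = 1771561/4096 reaches it, so n = 6.

6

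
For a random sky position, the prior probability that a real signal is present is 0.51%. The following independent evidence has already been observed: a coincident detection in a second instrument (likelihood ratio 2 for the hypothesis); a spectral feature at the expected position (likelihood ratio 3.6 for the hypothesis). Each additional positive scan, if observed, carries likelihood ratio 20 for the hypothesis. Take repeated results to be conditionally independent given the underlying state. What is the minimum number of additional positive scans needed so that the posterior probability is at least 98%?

Prior odds = 0.0051/0.9949 = 51/9949.
Combined Bayes factor of the evidence already in hand = 2 × 3.6 = 7.2.
Odds after that evidence = (51/9949) × 7.2 = 1836/49745.
Target odds = 0.98/0.02 = 49.
Need 20ⁿ ≥ 49 ÷ (1836/49745) = 2437505/1836.
20² = 400 falls short of 2437505/1836 but 20³ = 8000 reaches it, so n = 3.

3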